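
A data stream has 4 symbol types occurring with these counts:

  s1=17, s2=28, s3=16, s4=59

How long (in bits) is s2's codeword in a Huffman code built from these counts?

2

Huffman merges, smallest pair first:
combine s3(16), s1(17) → 33
combine s2(28), 33 → 61
combine s4(59), 61 → 120
The subtree containing s2 is merged 2 times, so code length = 2.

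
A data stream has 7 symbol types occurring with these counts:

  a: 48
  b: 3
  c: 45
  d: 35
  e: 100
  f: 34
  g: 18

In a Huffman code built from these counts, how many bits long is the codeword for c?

3

Huffman merges, smallest pair first:
merge b(3) and g(18): 21
merge 21 and f(34): 55
merge d(35) and c(45): 80
merge a(48) and 55: 103
merge 80 and e(100): 180
merge 103 and 180: 283
c's leaf is at depth 3, giving a 3-bit codeword.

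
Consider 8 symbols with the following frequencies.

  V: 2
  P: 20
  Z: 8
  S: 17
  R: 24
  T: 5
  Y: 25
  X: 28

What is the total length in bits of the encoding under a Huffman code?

Greedily combine the two least-frequent nodes:
combine V(2), T(5) → 7
combine 7, Z(8) → 15
combine 15, S(17) → 32
combine P(20), R(24) → 44
combine Y(25), X(28) → 53
combine 32, 44 → 76
combine 53, 76 → 129
Total encoded bits = sum of merged weights = 7 + 15 + 32 + 44 + 53 + 76 + 129 = 356.

356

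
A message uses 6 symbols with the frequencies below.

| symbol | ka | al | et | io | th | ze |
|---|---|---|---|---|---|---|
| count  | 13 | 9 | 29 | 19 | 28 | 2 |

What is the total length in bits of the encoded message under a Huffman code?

Build the Huffman tree bottom-up:
combine ze(2), al(9) → 11
combine 11, ka(13) → 24
combine io(19), 24 → 43
combine th(28), et(29) → 57
combine 43, 57 → 100
Each symbol's bit-cost is frequency × depth; summing gives 235 bits (equivalently 11 + 24 + 43 + 57 + 100).

235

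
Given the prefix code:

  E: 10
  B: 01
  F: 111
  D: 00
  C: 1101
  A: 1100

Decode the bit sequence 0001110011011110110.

Read left to right; each codeword is recognised as soon as it completes (prefix code):
  00→D | 01→B | 1100→A | 1101→C | 111→F | 01→B | 10→E
Decoded message: DBACFBE

DBACFBE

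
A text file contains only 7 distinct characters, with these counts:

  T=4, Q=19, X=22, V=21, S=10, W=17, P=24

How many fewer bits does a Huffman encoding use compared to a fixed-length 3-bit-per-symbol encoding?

32

Fixed-length: 3 bits × 117 symbols = 351 bits.
Huffman merges:
combine T(4), S(10) → 14
combine 14, W(17) → 31
combine Q(19), V(21) → 40
combine X(22), P(24) → 46
combine 31, 40 → 71
combine 46, 71 → 117
Huffman total = 14 + 31 + 40 + 46 + 71 + 117 = 319 bits.
Saving = 351 − 319 = 32 bits.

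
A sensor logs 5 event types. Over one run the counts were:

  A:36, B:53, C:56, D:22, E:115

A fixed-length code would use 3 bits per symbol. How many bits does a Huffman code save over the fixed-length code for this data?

230

Fixed-length: 3 bits × 282 symbols = 846 bits.
Huffman merges:
merge D(22) and A(36): 58
merge B(53) and C(56): 109
merge 58 and 109: 167
merge E(115) and 167: 282
Huffman total = 58 + 109 + 167 + 282 = 616 bits.
Saving = 846 − 616 = 230 bits.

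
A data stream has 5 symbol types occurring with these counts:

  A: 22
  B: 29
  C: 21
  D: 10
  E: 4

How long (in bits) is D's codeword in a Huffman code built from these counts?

Repeatedly merge the two smallest:
merge E(4) and D(10): 14
merge 14 and C(21): 35
merge A(22) and B(29): 51
merge 35 and 51: 86
The subtree containing D is merged 3 times, so code length = 3.

3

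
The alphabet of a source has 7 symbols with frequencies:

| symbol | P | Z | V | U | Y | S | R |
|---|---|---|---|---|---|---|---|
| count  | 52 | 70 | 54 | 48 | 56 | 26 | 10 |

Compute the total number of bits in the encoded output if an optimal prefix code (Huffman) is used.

858

Greedily combine the two least-frequent nodes:
combine R(10), S(26) → 36
combine 36, U(48) → 84
combine P(52), V(54) → 106
combine Y(56), Z(70) → 126
combine 84, 106 → 190
combine 126, 190 → 316
Each symbol's bit-cost is frequency × depth; summing gives 858 bits (equivalently 36 + 84 + 106 + 126 + 190 + 316).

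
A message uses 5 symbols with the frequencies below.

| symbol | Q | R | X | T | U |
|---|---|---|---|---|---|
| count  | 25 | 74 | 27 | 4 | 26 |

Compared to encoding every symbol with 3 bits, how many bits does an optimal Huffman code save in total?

148

Fixed-length: 3 bits × 156 symbols = 468 bits.
Huffman merges:
T(4) + Q(25) → 29
U(26) + X(27) → 53
29 + 53 → 82
R(74) + 82 → 156
Huffman total = 29 + 53 + 82 + 156 = 320 bits.
Saving = 468 − 320 = 148 bits.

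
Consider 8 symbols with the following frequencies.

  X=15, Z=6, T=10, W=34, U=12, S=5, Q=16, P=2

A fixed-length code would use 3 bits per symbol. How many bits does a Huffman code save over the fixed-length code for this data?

Fixed-length: 3 bits × 100 symbols = 300 bits.
Huffman merges:
merge P(2) and S(5): 7
merge Z(6) and 7: 13
merge T(10) and U(12): 22
merge 13 and X(15): 28
merge Q(16) and 22: 38
merge 28 and W(34): 62
merge 38 and 62: 100
Huffman total = 7 + 13 + 22 + 28 + 38 + 62 + 100 = 270 bits.
Saving = 300 − 270 = 30 bits.

30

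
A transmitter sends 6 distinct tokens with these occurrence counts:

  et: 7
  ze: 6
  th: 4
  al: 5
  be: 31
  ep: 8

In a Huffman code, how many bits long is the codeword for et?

3

Build the tree from the bottom:
th(4) + al(5) → 9
ze(6) + et(7) → 13
ep(8) + 9 → 17
13 + 17 → 30
30 + be(31) → 61
et sits 3 levels below the root, so its codeword is 3 bits.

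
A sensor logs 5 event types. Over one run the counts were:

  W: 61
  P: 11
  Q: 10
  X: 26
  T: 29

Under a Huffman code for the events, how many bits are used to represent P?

4

Huffman merges, smallest pair first:
combine Q(10), P(11) → 21
combine 21, X(26) → 47
combine T(29), 47 → 76
combine W(61), 76 → 137
P's leaf is at depth 4, giving a 4-bit codeword.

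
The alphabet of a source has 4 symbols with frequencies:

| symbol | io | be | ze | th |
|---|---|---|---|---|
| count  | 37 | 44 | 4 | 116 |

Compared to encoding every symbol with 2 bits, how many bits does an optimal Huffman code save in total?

Fixed-length: 2 bits × 201 symbols = 402 bits.
Huffman merges:
merge ze(4) and io(37): 41
merge 41 and be(44): 85
merge 85 and th(116): 201
Huffman total = 41 + 85 + 201 = 327 bits.
Saving = 402 − 327 = 75 bits.

75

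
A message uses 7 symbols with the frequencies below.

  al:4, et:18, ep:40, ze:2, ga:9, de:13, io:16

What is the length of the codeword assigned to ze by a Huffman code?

Huffman merges, smallest pair first:
combine ze(2), al(4) → 6
combine 6, ga(9) → 15
combine de(13), 15 → 28
combine io(16), et(18) → 34
combine 28, 34 → 62
combine ep(40), 62 → 102
ze sits 5 levels below the root, so its codeword is 5 bits.

5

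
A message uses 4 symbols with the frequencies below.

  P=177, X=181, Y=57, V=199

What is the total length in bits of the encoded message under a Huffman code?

1228

Merge the two smallest weights repeatedly:
merge Y(57) and P(177): 234
merge X(181) and V(199): 380
merge 234 and 380: 614
Each symbol's bit-cost is frequency × depth; summing gives 1228 bits (equivalently 234 + 380 + 614).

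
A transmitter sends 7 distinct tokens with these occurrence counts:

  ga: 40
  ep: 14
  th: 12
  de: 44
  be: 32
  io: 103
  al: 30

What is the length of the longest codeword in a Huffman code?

5

Merge the two lowest-weight nodes at each step:
combine th(12), ep(14) → 26
combine 26, al(30) → 56
combine be(32), ga(40) → 72
combine de(44), 56 → 100
combine 72, 100 → 172
combine io(103), 172 → 275
The rarest symbols sit at the bottom; the longest codeword is 5 bits.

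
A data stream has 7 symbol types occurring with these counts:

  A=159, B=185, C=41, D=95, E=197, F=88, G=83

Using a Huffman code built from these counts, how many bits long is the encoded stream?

2286

Greedily combine the two least-frequent nodes:
merge C(41) and G(83): 124
merge F(88) and D(95): 183
merge 124 and A(159): 283
merge 183 and B(185): 368
merge E(197) and 283: 480
merge 368 and 480: 848
Each symbol's bit-cost is frequency × depth; summing gives 2286 bits (equivalently 124 + 183 + 283 + 368 + 480 + 848).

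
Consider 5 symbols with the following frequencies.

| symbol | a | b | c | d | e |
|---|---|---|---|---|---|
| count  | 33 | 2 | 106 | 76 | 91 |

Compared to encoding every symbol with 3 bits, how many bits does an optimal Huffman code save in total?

273

Fixed-length: 3 bits × 308 symbols = 924 bits.
Huffman merges:
b(2) + a(33) → 35
35 + d(76) → 111
e(91) + c(106) → 197
111 + 197 → 308
Huffman total = 35 + 111 + 197 + 308 = 651 bits.
Saving = 924 − 651 = 273 bits.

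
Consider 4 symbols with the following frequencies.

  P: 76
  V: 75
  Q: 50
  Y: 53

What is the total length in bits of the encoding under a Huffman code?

508

Build the Huffman tree bottom-up:
Q(50) + Y(53) → 103
V(75) + P(76) → 151
103 + 151 → 254
Total encoded bits = sum of merged weights = 103 + 151 + 254 = 508.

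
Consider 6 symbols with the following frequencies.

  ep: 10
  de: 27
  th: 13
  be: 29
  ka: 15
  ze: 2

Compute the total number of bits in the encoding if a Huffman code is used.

Merge the two smallest weights repeatedly:
ze(2) + ep(10) → 12
12 + th(13) → 25
ka(15) + 25 → 40
de(27) + be(29) → 56
40 + 56 → 96
Total encoded bits = sum of merged weights = 12 + 25 + 40 + 56 + 96 = 229.

229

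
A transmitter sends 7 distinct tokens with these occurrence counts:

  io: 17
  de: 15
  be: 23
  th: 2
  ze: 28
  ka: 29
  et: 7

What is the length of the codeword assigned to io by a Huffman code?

Repeatedly merge the two smallest:
th(2) + et(7) → 9
9 + de(15) → 24
io(17) + be(23) → 40
24 + ze(28) → 52
ka(29) + 40 → 69
52 + 69 → 121
io sits 3 levels below the root, so its codeword is 3 bits.

3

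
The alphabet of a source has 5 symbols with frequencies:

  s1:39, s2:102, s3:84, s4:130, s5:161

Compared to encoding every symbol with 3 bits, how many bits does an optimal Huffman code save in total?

Fixed-length: 3 bits × 516 symbols = 1548 bits.
Huffman merges:
merge s1(39) and s3(84): 123
merge s2(102) and 123: 225
merge s4(130) and s5(161): 291
merge 225 and 291: 516
Huffman total = 123 + 225 + 291 + 516 = 1155 bits.
Saving = 1548 − 1155 = 393 bits.

393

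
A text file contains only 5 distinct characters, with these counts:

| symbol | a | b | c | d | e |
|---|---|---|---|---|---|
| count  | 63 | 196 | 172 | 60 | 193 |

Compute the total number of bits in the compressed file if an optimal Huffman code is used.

Merge the two smallest weights repeatedly:
merge d(60) and a(63): 123
merge 123 and c(172): 295
merge e(193) and b(196): 389
merge 295 and 389: 684
The encoded length is the sum of every internal node's weight: 123 + 295 + 389 + 684 = 1491 bits.

1491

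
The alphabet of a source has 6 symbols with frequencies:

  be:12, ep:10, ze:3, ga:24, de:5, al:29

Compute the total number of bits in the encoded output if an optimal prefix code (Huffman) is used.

Build the Huffman tree bottom-up:
ze(3) + de(5) → 8
8 + ep(10) → 18
be(12) + 18 → 30
ga(24) + al(29) → 53
30 + 53 → 83
Each symbol's bit-cost is frequency × depth; summing gives 192 bits (equivalently 8 + 18 + 30 + 53 + 83).

192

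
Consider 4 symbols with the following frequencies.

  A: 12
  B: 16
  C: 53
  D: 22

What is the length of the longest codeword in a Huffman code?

3

Merge the two lowest-weight nodes at each step:
combine A(12), B(16) → 28
combine D(22), 28 → 50
combine 50, C(53) → 103
The rarest symbols sit at the bottom; the longest codeword is 3 bits.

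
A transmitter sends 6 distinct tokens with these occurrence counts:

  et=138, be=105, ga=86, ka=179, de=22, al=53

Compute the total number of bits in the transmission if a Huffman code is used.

Build the Huffman tree bottom-up:
merge de(22) and al(53): 75
merge 75 and ga(86): 161
merge be(105) and et(138): 243
merge 161 and ka(179): 340
merge 243 and 340: 583
Total encoded bits = sum of merged weights = 75 + 161 + 243 + 340 + 583 = 1402.

1402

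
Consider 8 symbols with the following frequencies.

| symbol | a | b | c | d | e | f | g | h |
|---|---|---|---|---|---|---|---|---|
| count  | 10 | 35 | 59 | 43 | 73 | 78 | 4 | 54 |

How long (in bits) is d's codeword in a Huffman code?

Huffman merges, smallest pair first:
merge g(4) and a(10): 14
merge 14 and b(35): 49
merge d(43) and 49: 92
merge h(54) and c(59): 113
merge e(73) and f(78): 151
merge 92 and 113: 205
merge 151 and 205: 356
d's leaf is at depth 3, giving a 3-bit codeword.

3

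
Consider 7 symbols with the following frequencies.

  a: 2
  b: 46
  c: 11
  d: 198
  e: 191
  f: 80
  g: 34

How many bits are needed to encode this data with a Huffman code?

Merge the two smallest weights repeatedly:
combine a(2), c(11) → 13
combine 13, g(34) → 47
combine b(46), 47 → 93
combine f(80), 93 → 173
combine 173, e(191) → 364
combine d(198), 364 → 562
The encoded length is the sum of every internal node's weight: 13 + 47 + 93 + 173 + 364 + 562 = 1252 bits.

1252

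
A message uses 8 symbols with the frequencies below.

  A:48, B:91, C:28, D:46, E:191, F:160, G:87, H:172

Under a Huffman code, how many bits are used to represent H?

Build the tree from the bottom:
C(28) + D(46) → 74
A(48) + 74 → 122
G(87) + B(91) → 178
122 + F(160) → 282
H(172) + 178 → 350
E(191) + 282 → 473
350 + 473 → 823
The subtree containing H is merged 2 times, so code length = 2.

2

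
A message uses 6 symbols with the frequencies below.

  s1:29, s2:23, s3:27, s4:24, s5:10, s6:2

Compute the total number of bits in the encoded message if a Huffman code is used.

277

Greedily combine the two least-frequent nodes:
merge s6(2) and s5(10): 12
merge 12 and s2(23): 35
merge s4(24) and s3(27): 51
merge s1(29) and 35: 64
merge 51 and 64: 115
Total encoded bits = sum of merged weights = 12 + 35 + 51 + 64 + 115 = 277.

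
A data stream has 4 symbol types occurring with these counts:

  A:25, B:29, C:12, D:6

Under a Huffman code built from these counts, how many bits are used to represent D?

Repeatedly merge the two smallest:
D(6) + C(12) → 18
18 + A(25) → 43
B(29) + 43 → 72
D's leaf is at depth 3, giving a 3-bit codeword.

3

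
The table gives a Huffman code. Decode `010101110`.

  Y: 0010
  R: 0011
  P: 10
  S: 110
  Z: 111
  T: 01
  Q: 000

TTTS

Read left to right; each codeword is recognised as soon as it completes (prefix code):
  01→T | 01→T | 01→T | 110→S
Decoded message: TTTS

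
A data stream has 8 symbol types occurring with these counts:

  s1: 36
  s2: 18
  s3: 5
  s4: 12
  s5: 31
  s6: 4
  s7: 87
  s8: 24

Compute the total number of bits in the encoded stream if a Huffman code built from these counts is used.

Build the Huffman tree bottom-up:
s6(4) + s3(5) → 9
9 + s4(12) → 21
s2(18) + 21 → 39
s8(24) + s5(31) → 55
s1(36) + 39 → 75
55 + 75 → 130
s7(87) + 130 → 217
Each symbol's bit-cost is frequency × depth; summing gives 546 bits (equivalently 9 + 21 + 39 + 55 + 75 + 130 + 217).

546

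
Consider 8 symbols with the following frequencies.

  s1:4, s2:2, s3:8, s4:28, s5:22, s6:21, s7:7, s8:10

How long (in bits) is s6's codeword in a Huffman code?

2

Huffman merges, smallest pair first:
s2(2) + s1(4) → 6
6 + s7(7) → 13
s3(8) + s8(10) → 18
13 + 18 → 31
s6(21) + s5(22) → 43
s4(28) + 31 → 59
43 + 59 → 102
The subtree containing s6 is merged 2 times, so code length = 2.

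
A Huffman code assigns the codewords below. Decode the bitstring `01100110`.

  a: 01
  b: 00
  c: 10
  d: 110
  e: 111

acac

Read left to right; each codeword is recognised as soon as it completes (prefix code):
  01→a | 10→c | 01→a | 10→c
Decoded message: acac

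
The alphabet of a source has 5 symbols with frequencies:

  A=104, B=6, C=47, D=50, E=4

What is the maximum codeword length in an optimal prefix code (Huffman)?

Merge the two lowest-weight nodes at each step:
merge E(4) and B(6): 10
merge 10 and C(47): 57
merge D(50) and 57: 107
merge A(104) and 107: 211
Maximum depth reached is 4.

4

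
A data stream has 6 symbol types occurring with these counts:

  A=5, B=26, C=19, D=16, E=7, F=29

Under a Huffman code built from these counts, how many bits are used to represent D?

3

Build the tree from the bottom:
combine A(5), E(7) → 12
combine 12, D(16) → 28
combine C(19), B(26) → 45
combine 28, F(29) → 57
combine 45, 57 → 102
D's leaf is at depth 3, giving a 3-bit codeword.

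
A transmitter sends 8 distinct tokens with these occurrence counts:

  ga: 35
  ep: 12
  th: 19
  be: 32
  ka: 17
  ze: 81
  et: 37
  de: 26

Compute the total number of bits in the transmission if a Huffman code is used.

725

Build the Huffman tree bottom-up:
combine ep(12), ka(17) → 29
combine th(19), de(26) → 45
combine 29, be(32) → 61
combine ga(35), et(37) → 72
combine 45, 61 → 106
combine 72, ze(81) → 153
combine 106, 153 → 259
Each symbol's bit-cost is frequency × depth; summing gives 725 bits (equivalently 29 + 45 + 61 + 72 + 106 + 153 + 259).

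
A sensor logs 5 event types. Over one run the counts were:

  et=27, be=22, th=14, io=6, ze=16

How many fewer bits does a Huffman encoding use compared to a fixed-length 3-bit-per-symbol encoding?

65

Fixed-length: 3 bits × 85 symbols = 255 bits.
Huffman merges:
merge io(6) and th(14): 20
merge ze(16) and 20: 36
merge be(22) and et(27): 49
merge 36 and 49: 85
Huffman total = 20 + 36 + 49 + 85 = 190 bits.
Saving = 255 − 190 = 65 bits.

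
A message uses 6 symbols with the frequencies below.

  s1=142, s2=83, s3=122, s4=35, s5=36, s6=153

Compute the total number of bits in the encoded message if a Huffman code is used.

1367

Build the Huffman tree bottom-up:
s4(35) + s5(36) → 71
71 + s2(83) → 154
s3(122) + s1(142) → 264
s6(153) + 154 → 307
264 + 307 → 571
The encoded length is the sum of every internal node's weight: 71 + 154 + 264 + 307 + 571 = 1367 bits.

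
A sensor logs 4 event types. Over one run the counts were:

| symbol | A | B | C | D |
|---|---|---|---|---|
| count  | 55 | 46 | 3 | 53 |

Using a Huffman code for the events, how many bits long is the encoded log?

308

Greedily combine the two least-frequent nodes:
combine C(3), B(46) → 49
combine 49, D(53) → 102
combine A(55), 102 → 157
Each symbol's bit-cost is frequency × depth; summing gives 308 bits (equivalently 49 + 102 + 157).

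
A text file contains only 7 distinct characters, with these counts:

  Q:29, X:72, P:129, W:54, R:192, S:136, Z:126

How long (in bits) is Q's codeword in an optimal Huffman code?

4

Repeatedly merge the two smallest:
combine Q(29), W(54) → 83
combine X(72), 83 → 155
combine Z(126), P(129) → 255
combine S(136), 155 → 291
combine R(192), 255 → 447
combine 291, 447 → 738
Q sits 4 levels below the root, so its codeword is 4 bits.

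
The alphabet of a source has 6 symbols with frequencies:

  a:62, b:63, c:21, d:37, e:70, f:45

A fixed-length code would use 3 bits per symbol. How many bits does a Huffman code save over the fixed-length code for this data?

137

Fixed-length: 3 bits × 298 symbols = 894 bits.
Huffman merges:
combine c(21), d(37) → 58
combine f(45), 58 → 103
combine a(62), b(63) → 125
combine e(70), 103 → 173
combine 125, 173 → 298
Huffman total = 58 + 103 + 125 + 173 + 298 = 757 bits.
Saving = 894 − 757 = 137 bits.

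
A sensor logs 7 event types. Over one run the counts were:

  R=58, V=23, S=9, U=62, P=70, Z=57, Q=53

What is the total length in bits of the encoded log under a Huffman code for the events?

Merge the two smallest weights repeatedly:
merge S(9) and V(23): 32
merge 32 and Q(53): 85
merge Z(57) and R(58): 115
merge U(62) and P(70): 132
merge 85 and 115: 200
merge 132 and 200: 332
Total encoded bits = sum of merged weights = 32 + 85 + 115 + 132 + 200 + 332 = 896.

896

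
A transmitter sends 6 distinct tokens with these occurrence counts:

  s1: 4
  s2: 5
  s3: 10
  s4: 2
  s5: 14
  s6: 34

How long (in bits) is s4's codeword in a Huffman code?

Build the tree from the bottom:
merge s4(2) and s1(4): 6
merge s2(5) and 6: 11
merge s3(10) and 11: 21
merge s5(14) and 21: 35
merge s6(34) and 35: 69
s4 sits 5 levels below the root, so its codeword is 5 bits.

5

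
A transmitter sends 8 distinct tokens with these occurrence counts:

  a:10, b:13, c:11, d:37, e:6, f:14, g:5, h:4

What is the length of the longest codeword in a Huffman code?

5

Merge the two lowest-weight nodes at each step:
h(4) + g(5) → 9
e(6) + 9 → 15
a(10) + c(11) → 21
b(13) + f(14) → 27
15 + 21 → 36
27 + 36 → 63
d(37) + 63 → 100
Maximum depth reached is 5.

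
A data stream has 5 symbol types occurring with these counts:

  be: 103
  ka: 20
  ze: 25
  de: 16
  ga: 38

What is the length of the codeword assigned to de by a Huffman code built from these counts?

4

Build the tree from the bottom:
de(16) + ka(20) → 36
ze(25) + 36 → 61
ga(38) + 61 → 99
99 + be(103) → 202
de's leaf is at depth 4, giving a 4-bit codeword.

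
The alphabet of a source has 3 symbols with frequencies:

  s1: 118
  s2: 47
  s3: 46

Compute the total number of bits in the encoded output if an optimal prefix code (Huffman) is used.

Build the Huffman tree bottom-up:
combine s3(46), s2(47) → 93
combine 93, s1(118) → 211
Each symbol's bit-cost is frequency × depth; summing gives 304 bits (equivalently 93 + 211).

304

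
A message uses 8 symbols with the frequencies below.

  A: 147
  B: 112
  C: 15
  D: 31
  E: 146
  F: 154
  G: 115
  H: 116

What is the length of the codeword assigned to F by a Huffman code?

Build the tree from the bottom:
combine C(15), D(31) → 46
combine 46, B(112) → 158
combine G(115), H(116) → 231
combine E(146), A(147) → 293
combine F(154), 158 → 312
combine 231, 293 → 524
combine 312, 524 → 836
F sits 2 levels below the root, so its codeword is 2 bits.

2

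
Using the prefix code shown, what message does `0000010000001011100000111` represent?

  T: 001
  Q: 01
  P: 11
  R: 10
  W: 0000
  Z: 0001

Read left to right; each codeword is recognised as soon as it completes (prefix code):
  0000→W | 01→Q | 0000→W | 001→T | 01→Q | 11→P | 0000→W | 01→Q | 11→P
Decoded message: WQWTQPWQP

WQWTQPWQP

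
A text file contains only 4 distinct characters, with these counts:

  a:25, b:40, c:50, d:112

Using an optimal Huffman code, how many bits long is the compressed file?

Merge the two smallest weights repeatedly:
a(25) + b(40) → 65
c(50) + 65 → 115
d(112) + 115 → 227
Total encoded bits = sum of merged weights = 65 + 115 + 227 = 407.

407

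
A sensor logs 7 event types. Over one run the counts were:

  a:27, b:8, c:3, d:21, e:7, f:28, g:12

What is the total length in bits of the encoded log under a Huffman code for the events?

Merge the two smallest weights repeatedly:
merge c(3) and e(7): 10
merge b(8) and 10: 18
merge g(12) and 18: 30
merge d(21) and a(27): 48
merge f(28) and 30: 58
merge 48 and 58: 106
Each symbol's bit-cost is frequency × depth; summing gives 270 bits (equivalently 10 + 18 + 30 + 48 + 58 + 106).

270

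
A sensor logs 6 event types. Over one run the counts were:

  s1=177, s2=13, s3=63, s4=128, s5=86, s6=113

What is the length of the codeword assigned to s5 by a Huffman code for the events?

Build the tree from the bottom:
s2(13) + s3(63) → 76
76 + s5(86) → 162
s6(113) + s4(128) → 241
162 + s1(177) → 339
241 + 339 → 580
s5's leaf is at depth 3, giving a 3-bit codeword.

3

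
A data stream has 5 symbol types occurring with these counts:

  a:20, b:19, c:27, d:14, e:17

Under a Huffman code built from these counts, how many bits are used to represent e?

3

Repeatedly merge the two smallest:
d(14) + e(17) → 31
b(19) + a(20) → 39
c(27) + 31 → 58
39 + 58 → 97
The subtree containing e is merged 3 times, so code length = 3.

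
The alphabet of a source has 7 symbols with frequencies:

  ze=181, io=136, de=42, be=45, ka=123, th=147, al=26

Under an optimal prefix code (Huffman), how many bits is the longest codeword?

Merge the two lowest-weight nodes at each step:
combine al(26), de(42) → 68
combine be(45), 68 → 113
combine 113, ka(123) → 236
combine io(136), th(147) → 283
combine ze(181), 236 → 417
combine 283, 417 → 700
The rarest symbols sit at the bottom; the longest codeword is 5 bits.

5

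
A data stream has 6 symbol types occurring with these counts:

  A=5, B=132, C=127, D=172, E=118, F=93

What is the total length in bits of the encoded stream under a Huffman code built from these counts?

1608

Merge the two smallest weights repeatedly:
A(5) + F(93) → 98
98 + E(118) → 216
C(127) + B(132) → 259
D(172) + 216 → 388
259 + 388 → 647
Total encoded bits = sum of merged weights = 98 + 216 + 259 + 388 + 647 = 1608.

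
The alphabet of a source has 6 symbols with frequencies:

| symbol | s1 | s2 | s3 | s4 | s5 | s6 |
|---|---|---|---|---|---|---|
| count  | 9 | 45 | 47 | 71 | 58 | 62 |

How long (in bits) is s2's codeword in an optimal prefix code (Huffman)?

4

Build the tree from the bottom:
combine s1(9), s2(45) → 54
combine s3(47), 54 → 101
combine s5(58), s6(62) → 120
combine s4(71), 101 → 172
combine 120, 172 → 292
s2 sits 4 levels below the root, so its codeword is 4 bits.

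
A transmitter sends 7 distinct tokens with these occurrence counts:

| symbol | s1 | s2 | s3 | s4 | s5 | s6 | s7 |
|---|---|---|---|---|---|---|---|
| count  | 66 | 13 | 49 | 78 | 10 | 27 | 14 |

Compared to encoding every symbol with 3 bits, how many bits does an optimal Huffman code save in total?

Fixed-length: 3 bits × 257 symbols = 771 bits.
Huffman merges:
combine s5(10), s2(13) → 23
combine s7(14), 23 → 37
combine s6(27), 37 → 64
combine s3(49), 64 → 113
combine s1(66), s4(78) → 144
combine 113, 144 → 257
Huffman total = 23 + 37 + 64 + 113 + 144 + 257 = 638 bits.
Saving = 771 − 638 = 133 bits.

133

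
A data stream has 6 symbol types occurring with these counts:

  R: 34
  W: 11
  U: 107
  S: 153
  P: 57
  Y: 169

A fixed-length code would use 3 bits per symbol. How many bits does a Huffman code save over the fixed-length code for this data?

384

Fixed-length: 3 bits × 531 symbols = 1593 bits.
Huffman merges:
combine W(11), R(34) → 45
combine 45, P(57) → 102
combine 102, U(107) → 209
combine S(153), Y(169) → 322
combine 209, 322 → 531
Huffman total = 45 + 102 + 209 + 322 + 531 = 1209 bits.
Saving = 1593 − 1209 = 384 bits.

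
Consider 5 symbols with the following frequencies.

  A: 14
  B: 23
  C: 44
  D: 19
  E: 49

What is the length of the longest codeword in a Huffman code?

Merge the two lowest-weight nodes at each step:
A(14) + D(19) → 33
B(23) + 33 → 56
C(44) + E(49) → 93
56 + 93 → 149
Maximum depth reached is 3.

3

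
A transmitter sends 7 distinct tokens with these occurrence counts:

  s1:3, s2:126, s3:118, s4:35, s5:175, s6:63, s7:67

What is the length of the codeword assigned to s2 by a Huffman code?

2

Huffman merges, smallest pair first:
combine s1(3), s4(35) → 38
combine 38, s6(63) → 101
combine s7(67), 101 → 168
combine s3(118), s2(126) → 244
combine 168, s5(175) → 343
combine 244, 343 → 587
s2's leaf is at depth 2, giving a 2-bit codeword.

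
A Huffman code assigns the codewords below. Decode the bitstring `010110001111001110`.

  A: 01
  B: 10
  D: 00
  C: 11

Read left to right; each codeword is recognised as soon as it completes (prefix code):
  01→A | 01→A | 10→B | 00→D | 11→C | 11→C | 00→D | 11→C | 10→B
Decoded message: AABDCCDCB

AABDCCDCB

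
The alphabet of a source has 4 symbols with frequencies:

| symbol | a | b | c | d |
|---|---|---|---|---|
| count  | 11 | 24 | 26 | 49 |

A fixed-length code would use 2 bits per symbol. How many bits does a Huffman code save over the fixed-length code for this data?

Fixed-length: 2 bits × 110 symbols = 220 bits.
Huffman merges:
combine a(11), b(24) → 35
combine c(26), 35 → 61
combine d(49), 61 → 110
Huffman total = 35 + 61 + 110 = 206 bits.
Saving = 220 − 206 = 14 bits.

14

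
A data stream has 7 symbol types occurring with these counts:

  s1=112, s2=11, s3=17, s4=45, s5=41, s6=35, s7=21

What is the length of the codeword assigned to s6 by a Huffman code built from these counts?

3

Build the tree from the bottom:
s2(11) + s3(17) → 28
s7(21) + 28 → 49
s6(35) + s5(41) → 76
s4(45) + 49 → 94
76 + 94 → 170
s1(112) + 170 → 282
The subtree containing s6 is merged 3 times, so code length = 3.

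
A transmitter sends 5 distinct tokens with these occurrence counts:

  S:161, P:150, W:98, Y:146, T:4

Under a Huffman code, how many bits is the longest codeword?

3

Merge the two lowest-weight nodes at each step:
combine T(4), W(98) → 102
combine 102, Y(146) → 248
combine P(150), S(161) → 311
combine 248, 311 → 559
The rarest symbols sit at the bottom; the longest codeword is 3 bits.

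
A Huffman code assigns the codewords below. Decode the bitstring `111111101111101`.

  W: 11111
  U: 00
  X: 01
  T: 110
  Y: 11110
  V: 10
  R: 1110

WTWX

Read left to right; each codeword is recognised as soon as it completes (prefix code):
  11111→W | 110→T | 11111→W | 01→X
Decoded message: WTWX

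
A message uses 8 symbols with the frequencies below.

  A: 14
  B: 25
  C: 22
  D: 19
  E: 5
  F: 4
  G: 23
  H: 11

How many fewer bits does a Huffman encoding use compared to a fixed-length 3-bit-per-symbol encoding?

Fixed-length: 3 bits × 123 symbols = 369 bits.
Huffman merges:
merge F(4) and E(5): 9
merge 9 and H(11): 20
merge A(14) and D(19): 33
merge 20 and C(22): 42
merge G(23) and B(25): 48
merge 33 and 42: 75
merge 48 and 75: 123
Huffman total = 9 + 20 + 33 + 42 + 48 + 75 + 123 = 350 bits.
Saving = 369 − 350 = 19 bits.

19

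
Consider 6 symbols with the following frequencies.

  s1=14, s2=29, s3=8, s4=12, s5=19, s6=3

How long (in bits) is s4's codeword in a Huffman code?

3

Build the tree from the bottom:
combine s6(3), s3(8) → 11
combine 11, s4(12) → 23
combine s1(14), s5(19) → 33
combine 23, s2(29) → 52
combine 33, 52 → 85
s4 sits 3 levels below the root, so its codeword is 3 bits.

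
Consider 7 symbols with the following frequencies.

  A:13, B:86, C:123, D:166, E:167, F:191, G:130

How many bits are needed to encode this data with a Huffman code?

2369

Build the Huffman tree bottom-up:
merge A(13) and B(86): 99
merge 99 and C(123): 222
merge G(130) and D(166): 296
merge E(167) and F(191): 358
merge 222 and 296: 518
merge 358 and 518: 876
Total encoded bits = sum of merged weights = 99 + 222 + 296 + 358 + 518 + 876 = 2369.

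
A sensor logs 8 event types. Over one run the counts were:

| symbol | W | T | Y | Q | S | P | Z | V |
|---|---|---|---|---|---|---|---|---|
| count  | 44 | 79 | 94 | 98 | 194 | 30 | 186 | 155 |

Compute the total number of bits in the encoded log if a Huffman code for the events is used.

2487

Build the Huffman tree bottom-up:
combine P(30), W(44) → 74
combine 74, T(79) → 153
combine Y(94), Q(98) → 192
combine 153, V(155) → 308
combine Z(186), 192 → 378
combine S(194), 308 → 502
combine 378, 502 → 880
Total encoded bits = sum of merged weights = 74 + 153 + 192 + 308 + 378 + 502 + 880 = 2487.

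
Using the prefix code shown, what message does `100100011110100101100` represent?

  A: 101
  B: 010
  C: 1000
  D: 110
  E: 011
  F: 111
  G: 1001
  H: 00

GHEDGEH

Read left to right; each codeword is recognised as soon as it completes (prefix code):
  1001→G | 00→H | 011→E | 110→D | 1001→G | 011→E | 00→H
Decoded message: GHEDGEH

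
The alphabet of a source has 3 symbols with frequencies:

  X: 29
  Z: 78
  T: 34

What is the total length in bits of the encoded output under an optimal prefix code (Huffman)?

204

Build the Huffman tree bottom-up:
merge X(29) and T(34): 63
merge 63 and Z(78): 141
Total encoded bits = sum of merged weights = 63 + 141 = 204.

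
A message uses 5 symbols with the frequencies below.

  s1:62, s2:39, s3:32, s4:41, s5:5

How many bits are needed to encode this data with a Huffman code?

395

Greedily combine the two least-frequent nodes:
s5(5) + s3(32) → 37
37 + s2(39) → 76
s4(41) + s1(62) → 103
76 + 103 → 179
The encoded length is the sum of every internal node's weight: 37 + 76 + 103 + 179 = 395 bits.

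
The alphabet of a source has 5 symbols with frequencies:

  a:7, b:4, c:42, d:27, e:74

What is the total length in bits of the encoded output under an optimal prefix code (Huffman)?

283

Build the Huffman tree bottom-up:
combine b(4), a(7) → 11
combine 11, d(27) → 38
combine 38, c(42) → 80
combine e(74), 80 → 154
The encoded length is the sum of every internal node's weight: 11 + 38 + 80 + 154 = 283 bits.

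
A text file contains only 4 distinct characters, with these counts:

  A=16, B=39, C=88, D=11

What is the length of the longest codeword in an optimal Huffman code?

Merge the two lowest-weight nodes at each step:
D(11) + A(16) → 27
27 + B(39) → 66
66 + C(88) → 154
The rarest symbols sit at the bottom; the longest codeword is 3 bits.

3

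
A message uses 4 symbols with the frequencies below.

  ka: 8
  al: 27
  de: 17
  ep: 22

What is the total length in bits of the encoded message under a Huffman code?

146

Build the Huffman tree bottom-up:
ka(8) + de(17) → 25
ep(22) + 25 → 47
al(27) + 47 → 74
The encoded length is the sum of every internal node's weight: 25 + 47 + 74 = 146 bits.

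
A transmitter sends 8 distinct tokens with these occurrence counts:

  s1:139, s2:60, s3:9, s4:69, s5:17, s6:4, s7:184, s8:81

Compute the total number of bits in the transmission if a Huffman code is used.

Greedily combine the two least-frequent nodes:
merge s6(4) and s3(9): 13
merge 13 and s5(17): 30
merge 30 and s2(60): 90
merge s4(69) and s8(81): 150
merge 90 and s1(139): 229
merge 150 and s7(184): 334
merge 229 and 334: 563
Each symbol's bit-cost is frequency × depth; summing gives 1409 bits (equivalently 13 + 30 + 90 + 150 + 229 + 334 + 563).

1409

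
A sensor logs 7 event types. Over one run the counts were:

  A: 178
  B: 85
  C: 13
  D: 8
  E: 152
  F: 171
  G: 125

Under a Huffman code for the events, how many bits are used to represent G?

Huffman merges, smallest pair first:
merge D(8) and C(13): 21
merge 21 and B(85): 106
merge 106 and G(125): 231
merge E(152) and F(171): 323
merge A(178) and 231: 409
merge 323 and 409: 732
The subtree containing G is merged 3 times, so code length = 3.

3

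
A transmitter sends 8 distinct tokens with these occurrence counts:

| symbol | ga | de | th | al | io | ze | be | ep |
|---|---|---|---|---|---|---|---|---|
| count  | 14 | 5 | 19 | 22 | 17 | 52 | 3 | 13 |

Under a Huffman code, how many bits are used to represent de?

Repeatedly merge the two smallest:
be(3) + de(5) → 8
8 + ep(13) → 21
ga(14) + io(17) → 31
th(19) + 21 → 40
al(22) + 31 → 53
40 + ze(52) → 92
53 + 92 → 145
de sits 5 levels below the root, so its codeword is 5 bits.

5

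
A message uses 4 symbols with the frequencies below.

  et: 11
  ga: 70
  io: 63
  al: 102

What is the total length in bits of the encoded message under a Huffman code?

Build the Huffman tree bottom-up:
combine et(11), io(63) → 74
combine ga(70), 74 → 144
combine al(102), 144 → 246
Each symbol's bit-cost is frequency × depth; summing gives 464 bits (equivalently 74 + 144 + 246).

464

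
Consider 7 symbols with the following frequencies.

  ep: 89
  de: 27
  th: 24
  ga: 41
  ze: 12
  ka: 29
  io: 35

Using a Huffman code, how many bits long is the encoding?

Greedily combine the two least-frequent nodes:
combine ze(12), th(24) → 36
combine de(27), ka(29) → 56
combine io(35), 36 → 71
combine ga(41), 56 → 97
combine 71, ep(89) → 160
combine 97, 160 → 257
Each symbol's bit-cost is frequency × depth; summing gives 677 bits (equivalently 36 + 56 + 71 + 97 + 160 + 257).

677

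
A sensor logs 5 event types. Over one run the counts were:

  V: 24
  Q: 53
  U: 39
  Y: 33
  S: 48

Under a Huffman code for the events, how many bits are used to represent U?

2

Repeatedly merge the two smallest:
combine V(24), Y(33) → 57
combine U(39), S(48) → 87
combine Q(53), 57 → 110
combine 87, 110 → 197
U sits 2 levels below the root, so its codeword is 2 bits.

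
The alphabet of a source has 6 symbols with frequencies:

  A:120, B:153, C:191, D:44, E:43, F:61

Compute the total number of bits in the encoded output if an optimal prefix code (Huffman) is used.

1459

Build the Huffman tree bottom-up:
E(43) + D(44) → 87
F(61) + 87 → 148
A(120) + 148 → 268
B(153) + C(191) → 344
268 + 344 → 612
The encoded length is the sum of every internal node's weight: 87 + 148 + 268 + 344 + 612 = 1459 bits.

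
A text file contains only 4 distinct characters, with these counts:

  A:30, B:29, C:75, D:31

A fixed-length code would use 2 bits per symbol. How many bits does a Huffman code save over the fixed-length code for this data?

16

Fixed-length: 2 bits × 165 symbols = 330 bits.
Huffman merges:
merge B(29) and A(30): 59
merge D(31) and 59: 90
merge C(75) and 90: 165
Huffman total = 59 + 90 + 165 = 314 bits.
Saving = 330 − 314 = 16 bits.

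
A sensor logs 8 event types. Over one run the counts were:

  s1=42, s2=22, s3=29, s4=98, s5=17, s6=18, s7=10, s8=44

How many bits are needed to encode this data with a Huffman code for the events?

Greedily combine the two least-frequent nodes:
combine s7(10), s5(17) → 27
combine s6(18), s2(22) → 40
combine 27, s3(29) → 56
combine 40, s1(42) → 82
combine s8(44), 56 → 100
combine 82, s4(98) → 180
combine 100, 180 → 280
The encoded length is the sum of every internal node's weight: 27 + 40 + 56 + 82 + 100 + 180 + 280 = 765 bits.

765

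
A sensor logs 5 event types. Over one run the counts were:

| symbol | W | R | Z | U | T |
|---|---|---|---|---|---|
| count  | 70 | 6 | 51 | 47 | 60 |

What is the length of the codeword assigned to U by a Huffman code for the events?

3

Huffman merges, smallest pair first:
combine R(6), U(47) → 53
combine Z(51), 53 → 104
combine T(60), W(70) → 130
combine 104, 130 → 234
The subtree containing U is merged 3 times, so code length = 3.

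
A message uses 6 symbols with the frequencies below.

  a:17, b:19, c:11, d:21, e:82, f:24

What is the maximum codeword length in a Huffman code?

4

Merge the two lowest-weight nodes at each step:
combine c(11), a(17) → 28
combine b(19), d(21) → 40
combine f(24), 28 → 52
combine 40, 52 → 92
combine e(82), 92 → 174
The first pair merged (c, a) ends up deepest, at depth 4.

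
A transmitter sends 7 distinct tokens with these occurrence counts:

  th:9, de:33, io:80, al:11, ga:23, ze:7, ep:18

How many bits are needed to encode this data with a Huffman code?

426

Build the Huffman tree bottom-up:
merge ze(7) and th(9): 16
merge al(11) and 16: 27
merge ep(18) and ga(23): 41
merge 27 and de(33): 60
merge 41 and 60: 101
merge io(80) and 101: 181
The encoded length is the sum of every internal node's weight: 16 + 27 + 41 + 60 + 101 + 181 = 426 bits.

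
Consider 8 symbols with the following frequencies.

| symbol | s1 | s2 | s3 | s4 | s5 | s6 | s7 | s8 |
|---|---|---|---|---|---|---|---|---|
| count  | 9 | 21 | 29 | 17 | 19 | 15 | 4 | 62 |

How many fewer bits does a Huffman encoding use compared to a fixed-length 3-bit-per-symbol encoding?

Fixed-length: 3 bits × 176 symbols = 528 bits.
Huffman merges:
merge s7(4) and s1(9): 13
merge 13 and s6(15): 28
merge s4(17) and s5(19): 36
merge s2(21) and 28: 49
merge s3(29) and 36: 65
merge 49 and s8(62): 111
merge 65 and 111: 176
Huffman total = 13 + 28 + 36 + 49 + 65 + 111 + 176 = 478 bits.
Saving = 528 − 478 = 50 bits.

50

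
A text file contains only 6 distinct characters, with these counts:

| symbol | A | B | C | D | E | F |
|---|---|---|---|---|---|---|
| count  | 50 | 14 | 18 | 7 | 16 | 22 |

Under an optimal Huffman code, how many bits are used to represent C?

3

Repeatedly merge the two smallest:
D(7) + B(14) → 21
E(16) + C(18) → 34
21 + F(22) → 43
34 + 43 → 77
A(50) + 77 → 127
C sits 3 levels below the root, so its codeword is 3 bits.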